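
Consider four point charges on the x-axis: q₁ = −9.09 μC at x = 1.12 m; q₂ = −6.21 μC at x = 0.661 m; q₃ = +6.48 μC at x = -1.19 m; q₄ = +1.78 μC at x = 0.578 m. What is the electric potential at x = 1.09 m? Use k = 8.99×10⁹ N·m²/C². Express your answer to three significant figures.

The total potential is the scalar sum of each charge's contribution, V = Σ kqᵢ/rᵢ.
Distances from the field point to each charge: r₁ = 0.0300 m, r₂ = 0.429 m, r₃ = 2.28 m, r₄ = 0.512 m.
V = k[(-9.09×10⁻⁶)/(0.0300) + (-6.21×10⁻⁶)/(0.429) + (6.48×10⁻⁶)/(2.28) + (1.78×10⁻⁶)/(0.512)] = -2.80×10⁶ V.

-2.80×10⁶ V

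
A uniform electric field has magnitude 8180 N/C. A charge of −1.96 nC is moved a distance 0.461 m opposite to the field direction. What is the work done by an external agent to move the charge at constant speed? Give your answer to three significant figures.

The potential change for a displacement 0.461 m opposite to the field direction is ΔV = +Ed = 3770 V.
W_ext = qΔV = -7.39×10⁻⁶ J.

-7.39×10⁻⁶ J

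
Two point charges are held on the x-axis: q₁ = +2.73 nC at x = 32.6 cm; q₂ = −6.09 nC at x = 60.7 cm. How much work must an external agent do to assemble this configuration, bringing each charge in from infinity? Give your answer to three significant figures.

The work to assemble the configuration equals its total potential energy, U = Σ kqᵢqⱼ/rᵢⱼ over all pairs.
Pair separations: r₁₂ = 0.281 m.
U = (-5.32×10⁻⁷) = -5.32×10⁻⁷ J.

-5.32×10⁻⁷ J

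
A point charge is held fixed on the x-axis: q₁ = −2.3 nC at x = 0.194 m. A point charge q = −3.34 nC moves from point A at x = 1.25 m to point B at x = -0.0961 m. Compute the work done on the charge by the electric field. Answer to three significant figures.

The work done by the electric force is W_field = −ΔU = −q(V_B − V_A) = q(V_A − V_B).
At A: distance to the source charge is 1.06 m; V_A = kq₁/r = -19.6 V.
At B: distance to the source charge is 0.290 m; V_B = kq₁/r = -71.3 V.
ΔV = V_B − V_A = -51.7 V.
W_field = −qΔV = −(-3.34×10⁻⁹ C)(-51.7 V) = -1.73×10⁻⁷ J.

-1.73×10⁻⁷ J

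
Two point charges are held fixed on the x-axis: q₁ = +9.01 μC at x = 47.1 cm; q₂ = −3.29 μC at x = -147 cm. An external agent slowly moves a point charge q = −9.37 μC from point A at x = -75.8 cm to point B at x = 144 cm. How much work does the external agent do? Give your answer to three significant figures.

For quasistatic motion the external work equals the change in potential energy: W_ext = qΔV = q(V_B − V_A).
At A: distances to the source charges are 1.23 m, 0.712 m; V_A = Σ kqᵢ/rᵢ = 2.44×10⁴ V.
At B: distances to the source charges are 0.969 m, 2.91 m; V_B = Σ kqᵢ/rᵢ = 7.34×10⁴ V.
ΔV = V_B − V_A = 4.91×10⁴ V.
W_ext = qΔV = (-9.37×10⁻⁶ C)(4.91×10⁴ V) = -0.460 J.

-0.460 J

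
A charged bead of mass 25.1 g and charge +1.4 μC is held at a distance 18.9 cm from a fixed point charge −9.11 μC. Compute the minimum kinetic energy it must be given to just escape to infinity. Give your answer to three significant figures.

0.607 J

To just escape, total mechanical energy must reach zero at infinity: ½mv²_min + U = 0, so ½mv²_min = −U = |kQq|/r.
|U| = |kQq|/r = (8.99×10⁹ N·m²/C²)(9.11×10⁻⁶)(1.40×10⁻⁶)/(0.189) = 0.607 J.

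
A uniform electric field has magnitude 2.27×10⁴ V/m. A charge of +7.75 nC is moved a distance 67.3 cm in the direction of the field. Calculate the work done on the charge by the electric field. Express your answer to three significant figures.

The potential change for a displacement 67.3 cm in the direction of the field is ΔV = −Ed = -1.53×10⁴ V.
W_field = −qΔV = 1.18×10⁻⁴ J.

1.18×10⁻⁴ J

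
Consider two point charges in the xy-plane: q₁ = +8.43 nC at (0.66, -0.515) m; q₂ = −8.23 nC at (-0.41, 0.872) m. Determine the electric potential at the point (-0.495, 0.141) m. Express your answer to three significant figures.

-43.5 V

The total potential is the scalar sum of each charge's contribution, V = Σ kqᵢ/rᵢ.
Distances from the field point to each charge: r₁ = 1.33 m, r₂ = 0.736 m.
V = k[(8.43×10⁻⁹)/(1.33) + (-8.23×10⁻⁹)/(0.736)] = -43.5 V.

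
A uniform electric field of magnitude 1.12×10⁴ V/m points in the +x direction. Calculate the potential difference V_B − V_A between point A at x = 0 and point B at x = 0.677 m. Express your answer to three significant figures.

In a uniform field, potential decreases in the direction of E: V_B − V_A = −E·Δx.
V_B − V_A = −(1.12×10⁴ V/m)(0.677 m) = -7580 V.

-7580 V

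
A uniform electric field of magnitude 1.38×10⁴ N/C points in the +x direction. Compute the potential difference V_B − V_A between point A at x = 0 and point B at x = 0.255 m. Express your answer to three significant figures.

In a uniform field, potential decreases in the direction of E: V_B − V_A = −E·Δx.
V_B − V_A = −(1.38×10⁴ V/m)(0.255 m) = -3520 V.

-3520 V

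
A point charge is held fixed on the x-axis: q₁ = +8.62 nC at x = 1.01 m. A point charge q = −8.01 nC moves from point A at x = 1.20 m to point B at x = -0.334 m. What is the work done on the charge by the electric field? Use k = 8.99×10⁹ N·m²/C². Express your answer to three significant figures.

-2.81×10⁻⁶ J

The work done by the electric force is W_field = −ΔU = −q(V_B − V_A) = q(V_A − V_B).
At A: distance to the source charge is 0.190 m; V_A = kq₁/r = 408 V.
At B: distance to the source charge is 1.34 m; V_B = kq₁/r = 57.7 V.
ΔV = V_B − V_A = -350 V.
W_field = −qΔV = −(-8.01×10⁻⁹ C)(-350 V) = -2.81×10⁻⁶ J.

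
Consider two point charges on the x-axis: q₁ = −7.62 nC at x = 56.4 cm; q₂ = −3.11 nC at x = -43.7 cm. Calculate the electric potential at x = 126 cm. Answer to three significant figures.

-115 V

Electric potential is a scalar, so the contributions from each charge add algebraically: V = Σ kqᵢ/rᵢ.
Distances from the field point to each charge: r₁ = 0.696 m, r₂ = 1.70 m.
V = k[(-7.62×10⁻⁹)/(0.696) + (-3.11×10⁻⁹)/(1.70)] = -115 V.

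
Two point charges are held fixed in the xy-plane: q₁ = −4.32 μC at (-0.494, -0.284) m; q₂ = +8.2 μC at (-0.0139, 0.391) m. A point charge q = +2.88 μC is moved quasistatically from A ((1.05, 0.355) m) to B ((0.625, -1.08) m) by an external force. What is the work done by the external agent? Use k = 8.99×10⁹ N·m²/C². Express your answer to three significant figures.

-0.0816 J

For quasistatic motion the external work equals the change in potential energy: W_ext = qΔV = q(V_B − V_A).
At A: distances to the source charges are 1.67 m, 1.06 m; V_A = Σ kqᵢ/rᵢ = 4.60×10⁴ V.
At B: distances to the source charges are 1.37 m, 1.60 m; V_B = Σ kqᵢ/rᵢ = 1.77×10⁴ V.
ΔV = V_B − V_A = -2.83×10⁴ V.
W_ext = qΔV = (2.88×10⁻⁶ C)(-2.83×10⁴ V) = -0.0816 J.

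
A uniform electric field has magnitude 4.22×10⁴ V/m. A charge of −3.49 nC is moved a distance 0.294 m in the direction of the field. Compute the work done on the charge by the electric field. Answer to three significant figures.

The potential change for a displacement 0.294 m in the direction of the field is ΔV = −Ed = -1.24×10⁴ V.
W_field = −qΔV = -4.33×10⁻⁵ J.

-4.33×10⁻⁵ J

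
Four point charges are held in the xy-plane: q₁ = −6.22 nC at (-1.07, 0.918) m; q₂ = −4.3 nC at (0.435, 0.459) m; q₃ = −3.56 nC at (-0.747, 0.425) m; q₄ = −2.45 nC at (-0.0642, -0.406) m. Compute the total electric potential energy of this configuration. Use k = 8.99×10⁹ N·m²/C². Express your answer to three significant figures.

The work to assemble the configuration equals its total potential energy, U = Σ kqᵢqⱼ/rᵢⱼ over all pairs.
Pair separations: r₁₂ = 1.57 m, r₁₃ = 0.589 m, r₁₄ = 1.66 m, r₂₃ = 1.18 m, r₂₄ = 0.999 m, r₃₄ = 1.08 m.
Summing all 6 pair terms gives U = 8.57×10⁻⁷ J.

8.57×10⁻⁷ J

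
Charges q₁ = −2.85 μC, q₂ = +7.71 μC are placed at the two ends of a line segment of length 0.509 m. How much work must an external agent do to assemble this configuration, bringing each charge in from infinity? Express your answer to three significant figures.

The work to assemble the configuration equals its total potential energy, U = Σ kqᵢqⱼ/rᵢⱼ over all pairs.
The separation is r = 0.509 m.
U = (-0.388) = -0.388 J.

-0.388 J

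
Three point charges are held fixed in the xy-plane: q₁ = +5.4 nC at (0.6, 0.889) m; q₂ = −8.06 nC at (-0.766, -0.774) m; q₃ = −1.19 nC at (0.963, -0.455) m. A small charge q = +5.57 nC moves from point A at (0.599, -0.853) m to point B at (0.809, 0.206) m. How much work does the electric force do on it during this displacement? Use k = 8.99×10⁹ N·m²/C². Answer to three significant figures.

The work done by the electric force is W_field = −ΔU = −q(V_B − V_A) = q(V_A − V_B).
At A: distances to the source charges are 1.74 m, 1.37 m, 0.539 m; V_A = Σ kqᵢ/rᵢ = -45.0 V.
At B: distances to the source charges are 0.714 m, 1.86 m, 0.679 m; V_B = Σ kqᵢ/rᵢ = 13.1 V.
ΔV = V_B − V_A = 58.1 V.
W_field = −qΔV = −(5.57×10⁻⁹ C)(58.1 V) = -3.24×10⁻⁷ J.

-3.24×10⁻⁷ J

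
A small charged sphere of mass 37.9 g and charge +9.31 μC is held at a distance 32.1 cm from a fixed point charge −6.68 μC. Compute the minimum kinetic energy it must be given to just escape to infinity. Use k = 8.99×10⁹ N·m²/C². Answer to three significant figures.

1.74 J

To just escape, total mechanical energy must reach zero at infinity: ½mv²_min + U = 0, so ½mv²_min = −U = |kQq|/r.
|U| = |kQq|/r = (8.99×10⁹ N·m²/C²)(6.68×10⁻⁶)(9.31×10⁻⁶)/(0.321) = 1.74 J.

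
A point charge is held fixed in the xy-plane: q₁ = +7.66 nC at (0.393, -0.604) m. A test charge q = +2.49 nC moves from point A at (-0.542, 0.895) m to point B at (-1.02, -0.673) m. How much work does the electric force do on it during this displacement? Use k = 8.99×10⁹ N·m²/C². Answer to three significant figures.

-2.42×10⁻⁸ J

The work done by the electric force is W_field = −ΔU = −q(V_B − V_A) = q(V_A − V_B).
At A: distance to the source charge is 1.77 m; V_A = kq₁/r = 39.0 V.
At B: distance to the source charge is 1.41 m; V_B = kq₁/r = 48.7 V.
ΔV = V_B − V_A = 9.70 V.
W_field = −qΔV = −(2.49×10⁻⁹ C)(9.70 V) = -2.42×10⁻⁸ J.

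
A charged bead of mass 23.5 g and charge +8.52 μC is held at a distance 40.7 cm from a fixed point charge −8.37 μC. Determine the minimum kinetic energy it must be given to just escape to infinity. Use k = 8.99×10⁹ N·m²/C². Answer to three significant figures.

1.58 J

To just escape, total mechanical energy must reach zero at infinity: ½mv²_min + U = 0, so ½mv²_min = −U = |kQq|/r.
|U| = |kQq|/r = (8.99×10⁹ N·m²/C²)(8.37×10⁻⁶)(8.52×10⁻⁶)/(0.407) = 1.58 J.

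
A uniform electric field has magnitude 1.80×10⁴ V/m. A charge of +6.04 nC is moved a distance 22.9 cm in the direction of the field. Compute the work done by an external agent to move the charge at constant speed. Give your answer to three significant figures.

The potential change for a displacement 22.9 cm in the direction of the field is ΔV = −Ed = -4120 V.
W_ext = qΔV = -2.49×10⁻⁵ J.

-2.49×10⁻⁵ J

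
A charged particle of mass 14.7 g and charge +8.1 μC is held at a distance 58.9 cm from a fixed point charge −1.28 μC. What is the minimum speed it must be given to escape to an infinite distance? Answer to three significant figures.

To just escape, total mechanical energy must reach zero at infinity: ½mv²_min + U = 0, so ½mv²_min = −U = |kQq|/r.
|U| = |kQq|/r = (8.99×10⁹ N·m²/C²)(1.28×10⁻⁶)(8.10×10⁻⁶)/(0.589) = 0.158 J.
v_min = √(2|U|/m) = √(2·0.158/0.0147) = 4.64 m/s.

4.64 m/s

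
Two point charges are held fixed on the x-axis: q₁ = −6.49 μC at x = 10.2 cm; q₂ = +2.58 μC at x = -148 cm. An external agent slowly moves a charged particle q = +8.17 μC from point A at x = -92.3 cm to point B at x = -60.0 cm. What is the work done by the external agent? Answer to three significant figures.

For quasistatic motion the external work equals the change in potential energy: W_ext = qΔV = q(V_B − V_A).
At A: distances to the source charges are 1.02 m, 0.557 m; V_A = Σ kqᵢ/rᵢ = -1.53×10⁴ V.
At B: distances to the source charges are 0.702 m, 0.880 m; V_B = Σ kqᵢ/rᵢ = -5.68×10⁴ V.
ΔV = V_B − V_A = -4.15×10⁴ V.
W_ext = qΔV = (8.17×10⁻⁶ C)(-4.15×10⁴ V) = -0.339 J.

-0.339 J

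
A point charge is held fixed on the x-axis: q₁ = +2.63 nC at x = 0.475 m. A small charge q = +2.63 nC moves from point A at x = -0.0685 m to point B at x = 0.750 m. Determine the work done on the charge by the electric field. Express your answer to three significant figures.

The work done by the electric force is W_field = −ΔU = −q(V_B − V_A) = q(V_A − V_B).
At A: distance to the source charge is 0.543 m; V_A = kq₁/r = 43.5 V.
At B: distance to the source charge is 0.275 m; V_B = kq₁/r = 86.0 V.
ΔV = V_B − V_A = 42.5 V.
W_field = −qΔV = −(2.63×10⁻⁹ C)(42.5 V) = -1.12×10⁻⁷ J.

-1.12×10⁻⁷ J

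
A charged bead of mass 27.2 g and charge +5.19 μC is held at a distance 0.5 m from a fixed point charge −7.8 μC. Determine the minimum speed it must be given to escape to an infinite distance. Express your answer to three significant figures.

To just escape, total mechanical energy must reach zero at infinity: ½mv²_min + U = 0, so ½mv²_min = −U = |kQq|/r.
|U| = |kQq|/r = (8.99×10⁹ N·m²/C²)(7.80×10⁻⁶)(5.19×10⁻⁶)/(0.500) = 0.728 J.
v_min = √(2|U|/m) = √(2·0.728/0.0272) = 7.32 m/s.

7.32 m/s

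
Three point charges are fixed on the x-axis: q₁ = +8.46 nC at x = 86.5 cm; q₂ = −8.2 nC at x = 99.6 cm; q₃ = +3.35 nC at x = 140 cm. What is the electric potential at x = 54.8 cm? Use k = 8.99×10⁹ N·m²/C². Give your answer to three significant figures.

111 V

Electric potential is a scalar, so the contributions from each charge add algebraically: V = Σ kqᵢ/rᵢ.
Distances from the field point to each charge: r₁ = 0.317 m, r₂ = 0.448 m, r₃ = 0.852 m.
V = k[(8.46×10⁻⁹)/(0.317) + (-8.20×10⁻⁹)/(0.448) + (3.35×10⁻⁹)/(0.852)] = 111 V.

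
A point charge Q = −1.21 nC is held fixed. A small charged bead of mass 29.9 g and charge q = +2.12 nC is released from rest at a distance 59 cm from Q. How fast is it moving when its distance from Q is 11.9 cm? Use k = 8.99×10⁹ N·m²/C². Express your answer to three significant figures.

3.22×10⁻³ m/s

Only the electrostatic force acts, so mechanical energy is conserved: ½mv² = U₁ − U₂ = kQq(1/r₁ − 1/r₂).
U₁ − U₂ = (8.99×10⁹ N·m²/C²)(-1.21×10⁻⁹ C)(2.12×10⁻⁹ C)(1/0.590 − 1/0.119) = 1.55×10⁻⁷ J.
v = √(2·1.55×10⁻⁷/0.0299) = 3.22×10⁻³ m/s.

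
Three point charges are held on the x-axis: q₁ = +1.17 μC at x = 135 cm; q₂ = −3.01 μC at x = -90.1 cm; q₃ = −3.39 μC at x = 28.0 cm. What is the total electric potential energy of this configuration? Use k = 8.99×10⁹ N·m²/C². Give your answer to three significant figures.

0.0303 J

The assembly work is the sum of pairwise potential energies, U = Σ_{i<j} kqᵢqⱼ/rᵢⱼ.
Pair separations: r₁₂ = 2.25 m, r₁₃ = 1.07 m, r₂₃ = 1.18 m.
U = (-0.0141) + (-0.0333) + (0.0777) = 0.0303 J.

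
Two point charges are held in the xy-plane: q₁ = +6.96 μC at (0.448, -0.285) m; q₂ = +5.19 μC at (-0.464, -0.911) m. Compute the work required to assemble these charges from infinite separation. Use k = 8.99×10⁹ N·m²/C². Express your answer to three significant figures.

0.294 J

The assembly work is the sum of pairwise potential energies, U = Σ_{i<j} kqᵢqⱼ/rᵢⱼ.
Pair separations: r₁₂ = 1.11 m.
U = (0.294) = 0.294 J.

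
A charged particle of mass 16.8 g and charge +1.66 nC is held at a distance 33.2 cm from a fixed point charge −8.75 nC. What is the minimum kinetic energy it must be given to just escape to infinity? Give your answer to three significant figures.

To just escape, total mechanical energy must reach zero at infinity: ½mv²_min + U = 0, so ½mv²_min = −U = |kQq|/r.
|U| = |kQq|/r = (8.99×10⁹ N·m²/C²)(8.75×10⁻⁹)(1.66×10⁻⁹)/(0.332) = 3.93×10⁻⁷ J.

3.93×10⁻⁷ J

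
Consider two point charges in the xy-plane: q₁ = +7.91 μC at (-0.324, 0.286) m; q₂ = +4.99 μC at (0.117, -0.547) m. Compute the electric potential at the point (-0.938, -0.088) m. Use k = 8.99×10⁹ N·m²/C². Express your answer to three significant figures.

The total potential is the scalar sum of each charge's contribution, V = Σ kqᵢ/rᵢ.
Distances from the field point to each charge: r₁ = 0.719 m, r₂ = 1.15 m.
V = k[(7.91×10⁻⁶)/(0.719) + (4.99×10⁻⁶)/(1.15)] = 1.38×10⁵ V.

1.38×10⁵ V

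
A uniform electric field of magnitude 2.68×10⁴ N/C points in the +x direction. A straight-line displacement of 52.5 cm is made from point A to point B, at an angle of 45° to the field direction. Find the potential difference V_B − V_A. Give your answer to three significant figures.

-9950 V

Only the component of displacement along E changes the potential: ΔV = −E·d·cosθ.
ΔV = −(2.68×10⁴ V/m)(0.525 m)cos45° = -9950 V.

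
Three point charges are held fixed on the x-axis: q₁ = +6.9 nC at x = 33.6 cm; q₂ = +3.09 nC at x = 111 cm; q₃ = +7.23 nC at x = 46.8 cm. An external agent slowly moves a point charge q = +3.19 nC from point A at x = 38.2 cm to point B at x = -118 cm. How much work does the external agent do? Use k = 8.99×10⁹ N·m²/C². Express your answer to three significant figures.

-6.54×10⁻⁶ J

For quasistatic motion the external work equals the change in potential energy: W_ext = qΔV = q(V_B − V_A).
At A: distances to the source charges are 0.0460 m, 0.728 m, 0.0860 m; V_A = Σ kqᵢ/rᵢ = 2140 V.
At B: distances to the source charges are 1.52 m, 2.29 m, 1.65 m; V_B = Σ kqᵢ/rᵢ = 92.5 V.
ΔV = V_B − V_A = -2050 V.
W_ext = qΔV = (3.19×10⁻⁹ C)(-2050 V) = -6.54×10⁻⁶ J.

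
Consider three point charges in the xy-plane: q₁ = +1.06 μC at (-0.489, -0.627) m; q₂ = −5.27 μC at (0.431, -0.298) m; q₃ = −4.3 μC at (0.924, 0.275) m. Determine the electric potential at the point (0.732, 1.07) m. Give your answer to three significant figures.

-7.65×10⁴ V

Electric potential is a scalar, so the contributions from each charge add algebraically: V = Σ kqᵢ/rᵢ.
Distances from the field point to each charge: r₁ = 2.09 m, r₂ = 1.40 m, r₃ = 0.818 m.
V = k[(1.06×10⁻⁶)/(2.09) + (-5.27×10⁻⁶)/(1.40) + (-4.30×10⁻⁶)/(0.818)] = -7.65×10⁴ V.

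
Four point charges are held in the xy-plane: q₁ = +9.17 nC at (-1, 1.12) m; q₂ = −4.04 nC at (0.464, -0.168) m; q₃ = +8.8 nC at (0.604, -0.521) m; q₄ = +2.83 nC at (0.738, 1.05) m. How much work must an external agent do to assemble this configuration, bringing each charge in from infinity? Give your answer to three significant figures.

-5.03×10⁻⁷ J

The assembly work is the sum of pairwise potential energies, U = Σ_{i<j} kqᵢqⱼ/rᵢⱼ.
Pair separations: r₁₂ = 1.95 m, r₁₃ = 2.29 m, r₁₄ = 1.74 m, r₂₃ = 0.380 m, r₂₄ = 1.25 m, r₃₄ = 1.58 m.
Summing all 6 pair terms gives U = -5.03×10⁻⁷ J.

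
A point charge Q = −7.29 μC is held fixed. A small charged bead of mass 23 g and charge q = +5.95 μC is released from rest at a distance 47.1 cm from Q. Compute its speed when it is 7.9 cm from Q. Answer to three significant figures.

18.9 m/s

Only the electrostatic force acts, so mechanical energy is conserved: ½mv² = U₁ − U₂ = kQq(1/r₁ − 1/r₂).
U₁ − U₂ = (8.99×10⁹ N·m²/C²)(-7.29×10⁻⁶ C)(5.95×10⁻⁶ C)(1/0.471 − 1/0.0790) = 4.11 J.
v = √(2·4.11/0.0230) = 18.9 m/s.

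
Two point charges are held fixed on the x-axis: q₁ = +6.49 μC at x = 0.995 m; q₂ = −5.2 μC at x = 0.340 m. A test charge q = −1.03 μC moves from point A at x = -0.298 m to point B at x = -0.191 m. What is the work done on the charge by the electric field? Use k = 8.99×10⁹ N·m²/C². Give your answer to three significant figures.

-0.0110 J

The work done by the electric force is W_field = −ΔU = −q(V_B − V_A) = q(V_A − V_B).
At A: distances to the source charges are 1.29 m, 0.638 m; V_A = Σ kqᵢ/rᵢ = -2.81×10⁴ V.
At B: distances to the source charges are 1.19 m, 0.531 m; V_B = Σ kqᵢ/rᵢ = -3.88×10⁴ V.
ΔV = V_B − V_A = -1.07×10⁴ V.
W_field = −qΔV = −(-1.03×10⁻⁶ C)(-1.07×10⁴ V) = -0.0110 J.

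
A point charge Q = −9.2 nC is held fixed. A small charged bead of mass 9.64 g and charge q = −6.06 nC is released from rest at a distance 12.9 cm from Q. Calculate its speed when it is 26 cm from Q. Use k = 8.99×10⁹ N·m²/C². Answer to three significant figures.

Only the electrostatic force acts, so mechanical energy is conserved: ½mv² = U₁ − U₂ = kQq(1/r₁ − 1/r₂).
U₁ − U₂ = (8.99×10⁹ N·m²/C²)(-9.20×10⁻⁹ C)(-6.06×10⁻⁹ C)(1/0.129 − 1/0.260) = 1.96×10⁻⁶ J.
v = √(2·1.96×10⁻⁶/9.64×10⁻³) = 0.0202 m/s.

0.0202 m/s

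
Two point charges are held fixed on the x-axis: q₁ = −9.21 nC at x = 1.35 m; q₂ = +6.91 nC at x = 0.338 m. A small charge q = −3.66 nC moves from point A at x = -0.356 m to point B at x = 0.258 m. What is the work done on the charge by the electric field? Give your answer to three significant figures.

The work done by the electric force is W_field = −ΔU = −q(V_B − V_A) = q(V_A − V_B).
At A: distances to the source charges are 1.71 m, 0.694 m; V_A = Σ kqᵢ/rᵢ = 41.0 V.
At B: distances to the source charges are 1.09 m, 0.0800 m; V_B = Σ kqᵢ/rᵢ = 701 V.
ΔV = V_B − V_A = 660 V.
W_field = −qΔV = −(-3.66×10⁻⁹ C)(660 V) = 2.41×10⁻⁶ J.

2.41×10⁻⁶ J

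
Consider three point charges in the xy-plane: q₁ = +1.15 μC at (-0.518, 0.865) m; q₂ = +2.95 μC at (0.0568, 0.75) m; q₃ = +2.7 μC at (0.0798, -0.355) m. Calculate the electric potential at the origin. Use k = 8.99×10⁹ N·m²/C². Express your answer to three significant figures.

The total potential is the scalar sum of each charge's contribution, V = Σ kqᵢ/rᵢ.
Distances from the field point to each charge: r₁ = 1.01 m, r₂ = 0.752 m, r₃ = 0.364 m.
V = k[(1.15×10⁻⁶)/(1.01) + (2.95×10⁻⁶)/(0.752) + (2.70×10⁻⁶)/(0.364)] = 1.12×10⁵ V.

1.12×10⁵ V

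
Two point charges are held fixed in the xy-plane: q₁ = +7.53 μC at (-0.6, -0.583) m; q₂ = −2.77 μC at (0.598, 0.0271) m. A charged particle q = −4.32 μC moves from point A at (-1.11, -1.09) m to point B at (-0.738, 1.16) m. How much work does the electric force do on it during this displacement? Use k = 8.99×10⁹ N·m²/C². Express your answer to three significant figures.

The work done by the electric force is W_field = −ΔU = −q(V_B − V_A) = q(V_A − V_B).
At A: distances to the source charges are 0.719 m, 2.04 m; V_A = Σ kqᵢ/rᵢ = 8.19×10⁴ V.
At B: distances to the source charges are 1.75 m, 1.75 m; V_B = Σ kqᵢ/rᵢ = 2.45×10⁴ V.
ΔV = V_B − V_A = -5.74×10⁴ V.
W_field = −qΔV = −(-4.32×10⁻⁶ C)(-5.74×10⁴ V) = -0.248 J.

-0.248 J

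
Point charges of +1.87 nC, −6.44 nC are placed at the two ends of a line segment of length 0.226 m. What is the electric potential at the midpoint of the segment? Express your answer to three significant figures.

Electric potential is a scalar, so the contributions from each charge add algebraically: V = Σ kqᵢ/rᵢ.
Each charge is 0.113 m from the midpoint.
V = k[(1.87×10⁻⁹)/(0.113) + (-6.44×10⁻⁹)/(0.113)] = -364 V.

-364 V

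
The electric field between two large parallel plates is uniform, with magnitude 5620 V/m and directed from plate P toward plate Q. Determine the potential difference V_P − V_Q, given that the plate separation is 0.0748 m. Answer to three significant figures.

In a uniform field, potential decreases in the direction of E: ΔV = −E·d for a displacement d parallel to E.
Going from Q to P is a displacement of 0.0748 m opposite to the field, so V_P − V_Q = +Ed = 420 V.

420 V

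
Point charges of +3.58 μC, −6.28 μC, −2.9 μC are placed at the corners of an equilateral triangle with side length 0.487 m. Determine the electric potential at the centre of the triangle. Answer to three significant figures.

-1.79×10⁵ V

The total potential is the scalar sum of each charge's contribution, V = Σ kqᵢ/rᵢ.
The distance from each vertex to the centroid is a/√3 = 0.281 m.
V = k[(3.58×10⁻⁶)/(0.281) + (-6.28×10⁻⁶)/(0.281) + (-2.90×10⁻⁶)/(0.281)] = -1.79×10⁵ V.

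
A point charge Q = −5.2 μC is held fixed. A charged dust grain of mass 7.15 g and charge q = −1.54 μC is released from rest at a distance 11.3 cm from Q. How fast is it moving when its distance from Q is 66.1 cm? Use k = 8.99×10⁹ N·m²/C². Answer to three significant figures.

Only the electrostatic force acts, so mechanical energy is conserved: ½mv² = U₁ − U₂ = kQq(1/r₁ − 1/r₂).
U₁ − U₂ = (8.99×10⁹ N·m²/C²)(-5.20×10⁻⁶ C)(-1.54×10⁻⁶ C)(1/0.113 − 1/0.661) = 0.528 J.
v = √(2·0.528/7.15×10⁻³) = 12.2 m/s.

12.2 m/s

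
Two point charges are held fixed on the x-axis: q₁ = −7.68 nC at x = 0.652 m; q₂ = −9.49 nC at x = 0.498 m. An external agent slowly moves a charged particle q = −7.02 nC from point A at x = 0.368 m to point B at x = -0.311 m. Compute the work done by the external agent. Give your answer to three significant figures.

-5.07×10⁻⁶ J

For quasistatic motion the external work equals the change in potential energy: W_ext = qΔV = q(V_B − V_A).
At A: distances to the source charges are 0.284 m, 0.130 m; V_A = Σ kqᵢ/rᵢ = -899 V.
At B: distances to the source charges are 0.963 m, 0.809 m; V_B = Σ kqᵢ/rᵢ = -177 V.
ΔV = V_B − V_A = 722 V.
W_ext = qΔV = (-7.02×10⁻⁹ C)(722 V) = -5.07×10⁻⁶ J.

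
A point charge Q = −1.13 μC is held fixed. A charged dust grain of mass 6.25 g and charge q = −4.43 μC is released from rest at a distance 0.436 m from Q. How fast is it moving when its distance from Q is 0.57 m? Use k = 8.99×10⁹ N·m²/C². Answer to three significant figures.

2.79 m/s

Only the electrostatic force acts, so mechanical energy is conserved: ½mv² = U₁ − U₂ = kQq(1/r₁ − 1/r₂).
U₁ − U₂ = (8.99×10⁹ N·m²/C²)(-1.13×10⁻⁶ C)(-4.43×10⁻⁶ C)(1/0.436 − 1/0.570) = 0.0243 J.
v = √(2·0.0243/6.25×10⁻³) = 2.79 m/s.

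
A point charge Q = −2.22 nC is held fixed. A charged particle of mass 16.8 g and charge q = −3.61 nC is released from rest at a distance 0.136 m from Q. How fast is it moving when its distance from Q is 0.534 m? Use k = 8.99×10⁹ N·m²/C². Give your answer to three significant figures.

Only the electrostatic force acts, so mechanical energy is conserved: ½mv² = U₁ − U₂ = kQq(1/r₁ − 1/r₂).
U₁ − U₂ = (8.99×10⁹ N·m²/C²)(-2.22×10⁻⁹ C)(-3.61×10⁻⁹ C)(1/0.136 − 1/0.534) = 3.95×10⁻⁷ J.
v = √(2·3.95×10⁻⁷/0.0168) = 6.86×10⁻³ m/s.

6.86×10⁻³ m/s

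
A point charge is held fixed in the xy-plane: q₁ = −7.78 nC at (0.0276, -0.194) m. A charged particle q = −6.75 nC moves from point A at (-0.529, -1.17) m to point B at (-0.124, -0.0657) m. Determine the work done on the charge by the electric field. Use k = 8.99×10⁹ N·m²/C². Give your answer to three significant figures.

-1.96×10⁻⁶ J

The work done by the electric force is W_field = −ΔU = −q(V_B − V_A) = q(V_A − V_B).
At A: distance to the source charge is 1.12 m; V_A = kq₁/r = -62.3 V.
At B: distance to the source charge is 0.199 m; V_B = kq₁/r = -352 V.
ΔV = V_B − V_A = -290 V.
W_field = −qΔV = −(-6.75×10⁻⁹ C)(-290 V) = -1.96×10⁻⁶ J.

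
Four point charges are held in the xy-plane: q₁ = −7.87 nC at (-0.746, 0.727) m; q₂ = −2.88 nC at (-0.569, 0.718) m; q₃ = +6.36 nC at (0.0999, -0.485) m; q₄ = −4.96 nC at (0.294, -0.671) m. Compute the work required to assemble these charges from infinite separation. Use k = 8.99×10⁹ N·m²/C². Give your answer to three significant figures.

-4.93×10⁻⁸ J

The work to assemble the configuration equals its total potential energy, U = Σ kqᵢqⱼ/rᵢⱼ over all pairs.
Pair separations: r₁₂ = 0.177 m, r₁₃ = 1.48 m, r₁₄ = 1.74 m, r₂₃ = 1.38 m, r₂₄ = 1.64 m, r₃₄ = 0.269 m.
Summing all 6 pair terms gives U = -4.93×10⁻⁸ J.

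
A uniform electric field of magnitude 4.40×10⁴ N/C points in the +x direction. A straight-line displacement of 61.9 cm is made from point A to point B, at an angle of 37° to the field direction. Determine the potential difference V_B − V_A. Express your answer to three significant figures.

Only the component of displacement along E changes the potential: ΔV = −E·d·cosθ.
ΔV = −(4.40×10⁴ V/m)(0.619 m)cos37° = -2.18×10⁴ V.

-2.18×10⁴ V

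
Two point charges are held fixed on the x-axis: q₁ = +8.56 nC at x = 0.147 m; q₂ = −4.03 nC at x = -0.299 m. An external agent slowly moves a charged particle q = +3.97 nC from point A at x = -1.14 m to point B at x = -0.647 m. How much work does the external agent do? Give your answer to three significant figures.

-9.49×10⁻⁸ J

For quasistatic motion the external work equals the change in potential energy: W_ext = qΔV = q(V_B − V_A).
At A: distances to the source charges are 1.29 m, 0.841 m; V_A = Σ kqᵢ/rᵢ = 16.7 V.
At B: distances to the source charges are 0.794 m, 0.348 m; V_B = Σ kqᵢ/rᵢ = -7.19 V.
ΔV = V_B − V_A = -23.9 V.
W_ext = qΔV = (3.97×10⁻⁹ C)(-23.9 V) = -9.49×10⁻⁸ J.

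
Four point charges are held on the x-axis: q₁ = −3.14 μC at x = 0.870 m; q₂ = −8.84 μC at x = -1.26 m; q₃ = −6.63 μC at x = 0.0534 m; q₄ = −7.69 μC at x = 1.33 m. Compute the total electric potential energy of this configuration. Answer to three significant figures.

The assembly work is the sum of pairwise potential energies, U = Σ_{i<j} kqᵢqⱼ/rᵢⱼ.
Pair separations: r₁₂ = 2.13 m, r₁₃ = 0.817 m, r₁₄ = 0.460 m, r₂₃ = 1.31 m, r₂₄ = 2.59 m, r₃₄ = 1.28 m.
Summing all 6 pair terms gives U = 1.81 J.

1.81 J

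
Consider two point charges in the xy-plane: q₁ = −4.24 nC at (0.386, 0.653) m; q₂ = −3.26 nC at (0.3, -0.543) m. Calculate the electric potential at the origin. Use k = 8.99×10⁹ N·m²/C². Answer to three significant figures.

The total potential is the scalar sum of each charge's contribution, V = Σ kqᵢ/rᵢ.
Distances from the field point to each charge: r₁ = 0.759 m, r₂ = 0.620 m.
V = k[(-4.24×10⁻⁹)/(0.759) + (-3.26×10⁻⁹)/(0.620)] = -97.5 V.

-97.5 V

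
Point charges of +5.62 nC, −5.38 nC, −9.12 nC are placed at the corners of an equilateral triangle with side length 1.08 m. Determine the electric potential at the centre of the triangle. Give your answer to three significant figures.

The total potential is the scalar sum of each charge's contribution, V = Σ kqᵢ/rᵢ.
The distance from each vertex to the centroid is a/√3 = 0.624 m.
V = k[(5.62×10⁻⁹)/(0.624) + (-5.38×10⁻⁹)/(0.624) + (-9.12×10⁻⁹)/(0.624)] = -128 V.

-128 V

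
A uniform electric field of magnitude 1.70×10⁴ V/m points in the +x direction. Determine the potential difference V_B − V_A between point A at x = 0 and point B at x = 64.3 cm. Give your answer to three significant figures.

-1.09×10⁴ V

In a uniform field, potential decreases in the direction of E: V_B − V_A = −E·Δx.
V_B − V_A = −(1.70×10⁴ V/m)(0.643 m) = -1.09×10⁴ V.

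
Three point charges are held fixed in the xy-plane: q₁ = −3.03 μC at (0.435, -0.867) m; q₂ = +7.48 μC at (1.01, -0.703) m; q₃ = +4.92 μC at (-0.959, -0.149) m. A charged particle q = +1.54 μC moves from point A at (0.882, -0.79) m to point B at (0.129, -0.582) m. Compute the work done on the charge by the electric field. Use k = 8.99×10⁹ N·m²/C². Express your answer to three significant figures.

The work done by the electric force is W_field = −ΔU = −q(V_B − V_A) = q(V_A − V_B).
At A: distances to the source charges are 0.454 m, 0.155 m, 1.95 m; V_A = Σ kqᵢ/rᵢ = 3.97×10⁵ V.
At B: distances to the source charges are 0.418 m, 0.889 m, 1.17 m; V_B = Σ kqᵢ/rᵢ = 4.82×10⁴ V.
ΔV = V_B − V_A = -3.49×10⁵ V.
W_field = −qΔV = −(1.54×10⁻⁶ C)(-3.49×10⁵ V) = 0.537 J.

0.537 J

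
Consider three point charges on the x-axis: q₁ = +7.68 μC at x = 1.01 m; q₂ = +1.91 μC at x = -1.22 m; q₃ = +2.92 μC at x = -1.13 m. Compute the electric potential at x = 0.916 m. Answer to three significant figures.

The total potential is the scalar sum of each charge's contribution, V = Σ kqᵢ/rᵢ.
Distances from the field point to each charge: r₁ = 0.0940 m, r₂ = 2.14 m, r₃ = 2.05 m.
V = k[(7.68×10⁻⁶)/(0.0940) + (1.91×10⁻⁶)/(2.14) + (2.92×10⁻⁶)/(2.05)] = 7.55×10⁵ V.

7.55×10⁵ V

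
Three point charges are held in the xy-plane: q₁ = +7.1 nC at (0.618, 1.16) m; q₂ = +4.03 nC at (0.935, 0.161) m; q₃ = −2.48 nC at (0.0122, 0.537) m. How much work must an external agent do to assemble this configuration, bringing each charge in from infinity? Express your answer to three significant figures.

-2.69×10⁻⁸ J

The assembly work is the sum of pairwise potential energies, U = Σ_{i<j} kqᵢqⱼ/rᵢⱼ.
Pair separations: r₁₂ = 1.05 m, r₁₃ = 0.869 m, r₂₃ = 0.996 m.
U = (2.45×10⁻⁷) + (-1.82×10⁻⁷) + (-9.02×10⁻⁸) = -2.69×10⁻⁸ J.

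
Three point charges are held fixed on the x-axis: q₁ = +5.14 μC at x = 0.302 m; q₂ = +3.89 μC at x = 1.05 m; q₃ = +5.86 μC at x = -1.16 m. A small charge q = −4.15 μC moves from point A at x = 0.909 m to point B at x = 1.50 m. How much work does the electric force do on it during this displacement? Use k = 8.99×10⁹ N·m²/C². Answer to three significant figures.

The work done by the electric force is W_field = −ΔU = −q(V_B − V_A) = q(V_A − V_B).
At A: distances to the source charges are 0.607 m, 0.141 m, 2.07 m; V_A = Σ kqᵢ/rᵢ = 3.50×10⁵ V.
At B: distances to the source charges are 1.20 m, 0.450 m, 2.66 m; V_B = Σ kqᵢ/rᵢ = 1.36×10⁵ V.
ΔV = V_B − V_A = -2.14×10⁵ V.
W_field = −qΔV = −(-4.15×10⁻⁶ C)(-2.14×10⁵ V) = -0.886 J.

-0.886 J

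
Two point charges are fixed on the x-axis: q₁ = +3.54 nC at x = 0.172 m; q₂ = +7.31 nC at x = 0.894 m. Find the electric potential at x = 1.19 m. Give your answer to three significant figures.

253 V

The total potential is the scalar sum of each charge's contribution, V = Σ kqᵢ/rᵢ.
Distances from the field point to each charge: r₁ = 1.02 m, r₂ = 0.296 m.
V = k[(3.54×10⁻⁹)/(1.02) + (7.31×10⁻⁹)/(0.296)] = 253 V.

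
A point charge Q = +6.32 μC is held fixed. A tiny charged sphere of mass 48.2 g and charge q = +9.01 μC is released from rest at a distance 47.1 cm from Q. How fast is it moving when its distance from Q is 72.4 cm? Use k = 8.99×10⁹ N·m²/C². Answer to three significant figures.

3.97 m/s

Only the electrostatic force acts, so mechanical energy is conserved: ½mv² = U₁ − U₂ = kQq(1/r₁ − 1/r₂).
U₁ − U₂ = (8.99×10⁹ N·m²/C²)(6.32×10⁻⁶ C)(9.01×10⁻⁶ C)(1/0.471 − 1/0.724) = 0.380 J.
v = √(2·0.380/0.0482) = 3.97 m/s.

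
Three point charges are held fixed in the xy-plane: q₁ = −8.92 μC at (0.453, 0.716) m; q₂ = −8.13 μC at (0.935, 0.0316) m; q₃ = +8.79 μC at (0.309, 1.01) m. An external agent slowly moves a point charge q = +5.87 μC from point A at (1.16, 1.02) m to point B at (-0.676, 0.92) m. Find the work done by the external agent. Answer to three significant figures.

For quasistatic motion the external work equals the change in potential energy: W_ext = qΔV = q(V_B − V_A).
At A: distances to the source charges are 0.770 m, 1.01 m, 0.851 m; V_A = Σ kqᵢ/rᵢ = -8.35×10⁴ V.
At B: distances to the source charges are 1.15 m, 1.84 m, 0.989 m; V_B = Σ kqᵢ/rᵢ = -2.97×10⁴ V.
ΔV = V_B − V_A = 5.37×10⁴ V.
W_ext = qΔV = (5.87×10⁻⁶ C)(5.37×10⁴ V) = 0.315 J.

0.315 J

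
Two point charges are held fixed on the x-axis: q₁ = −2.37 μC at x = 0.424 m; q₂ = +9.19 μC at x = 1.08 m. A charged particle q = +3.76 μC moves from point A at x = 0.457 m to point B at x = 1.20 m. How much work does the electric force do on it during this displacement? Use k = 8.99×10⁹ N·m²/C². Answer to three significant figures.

The work done by the electric force is W_field = −ΔU = −q(V_B − V_A) = q(V_A − V_B).
At A: distances to the source charges are 0.0330 m, 0.623 m; V_A = Σ kqᵢ/rᵢ = -5.13×10⁵ V.
At B: distances to the source charges are 0.776 m, 0.120 m; V_B = Σ kqᵢ/rᵢ = 6.61×10⁵ V.
ΔV = V_B − V_A = 1.17×10⁶ V.
W_field = −qΔV = −(3.76×10⁻⁶ C)(1.17×10⁶ V) = -4.41 J.

-4.41 J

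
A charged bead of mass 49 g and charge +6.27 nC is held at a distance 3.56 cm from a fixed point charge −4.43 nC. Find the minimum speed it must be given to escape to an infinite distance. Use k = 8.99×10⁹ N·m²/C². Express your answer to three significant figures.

0.0169 m/s

To just escape, total mechanical energy must reach zero at infinity: ½mv²_min + U = 0, so ½mv²_min = −U = |kQq|/r.
|U| = |kQq|/r = (8.99×10⁹ N·m²/C²)(4.43×10⁻⁹)(6.27×10⁻⁹)/(0.0356) = 7.01×10⁻⁶ J.
v_min = √(2|U|/m) = √(2·7.01×10⁻⁶/0.0490) = 0.0169 m/s.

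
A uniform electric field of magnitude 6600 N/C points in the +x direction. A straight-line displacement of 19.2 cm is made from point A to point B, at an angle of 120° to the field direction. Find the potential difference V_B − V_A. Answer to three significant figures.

634 V

Only the component of displacement along E changes the potential: ΔV = −E·d·cosθ.
ΔV = −(6600 V/m)(0.192 m)cos120° = 634 V.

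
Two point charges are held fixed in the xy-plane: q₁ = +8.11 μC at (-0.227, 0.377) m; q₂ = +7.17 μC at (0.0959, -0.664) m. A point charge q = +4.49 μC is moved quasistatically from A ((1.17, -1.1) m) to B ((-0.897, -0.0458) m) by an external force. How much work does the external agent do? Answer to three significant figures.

0.250 J

For quasistatic motion the external work equals the change in potential energy: W_ext = qΔV = q(V_B − V_A).
At A: distances to the source charges are 2.03 m, 1.16 m; V_A = Σ kqᵢ/rᵢ = 9.15×10⁴ V.
At B: distances to the source charges are 0.792 m, 1.17 m; V_B = Σ kqᵢ/rᵢ = 1.47×10⁵ V.
ΔV = V_B − V_A = 5.57×10⁴ V.
W_ext = qΔV = (4.49×10⁻⁶ C)(5.57×10⁴ V) = 0.250 J.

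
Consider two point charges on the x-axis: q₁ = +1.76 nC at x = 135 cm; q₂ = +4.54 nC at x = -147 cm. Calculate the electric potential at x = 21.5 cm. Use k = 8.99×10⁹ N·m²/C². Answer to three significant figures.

38.2 V

Electric potential is a scalar, so the contributions from each charge add algebraically: V = Σ kqᵢ/rᵢ.
Distances from the field point to each charge: r₁ = 1.14 m, r₂ = 1.69 m.
V = k[(1.76×10⁻⁹)/(1.14) + (4.54×10⁻⁹)/(1.69)] = 38.2 V.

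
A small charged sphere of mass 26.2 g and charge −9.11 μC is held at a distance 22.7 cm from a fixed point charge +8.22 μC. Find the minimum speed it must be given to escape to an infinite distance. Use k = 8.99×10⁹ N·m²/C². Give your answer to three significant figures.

15.0 m/s

To just escape, total mechanical energy must reach zero at infinity: ½mv²_min + U = 0, so ½mv²_min = −U = |kQq|/r.
|U| = |kQq|/r = (8.99×10⁹ N·m²/C²)(8.22×10⁻⁶)(9.11×10⁻⁶)/(0.227) = 2.97 J.
v_min = √(2|U|/m) = √(2·2.97/0.0262) = 15.0 m/s.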